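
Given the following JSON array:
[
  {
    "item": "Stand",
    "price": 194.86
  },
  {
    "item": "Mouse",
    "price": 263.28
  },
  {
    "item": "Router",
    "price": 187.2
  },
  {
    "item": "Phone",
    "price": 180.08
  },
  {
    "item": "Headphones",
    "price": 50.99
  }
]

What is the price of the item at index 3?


Array index 3 -> Phone
price = 180.08

ANSWER: 180.08


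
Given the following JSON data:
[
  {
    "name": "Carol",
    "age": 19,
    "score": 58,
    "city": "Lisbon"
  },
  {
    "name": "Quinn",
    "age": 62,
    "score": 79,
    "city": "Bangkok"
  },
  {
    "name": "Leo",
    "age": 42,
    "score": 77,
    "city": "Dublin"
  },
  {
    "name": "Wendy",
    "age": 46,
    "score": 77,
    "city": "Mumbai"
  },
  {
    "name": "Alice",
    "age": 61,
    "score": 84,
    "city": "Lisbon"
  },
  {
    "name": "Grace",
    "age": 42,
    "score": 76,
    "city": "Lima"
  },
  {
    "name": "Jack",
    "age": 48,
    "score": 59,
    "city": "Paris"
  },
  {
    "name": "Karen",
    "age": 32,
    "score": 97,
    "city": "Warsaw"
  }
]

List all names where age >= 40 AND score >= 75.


Checking both conditions:
  Carol (age=19, score=58) -> no
  Quinn (age=62, score=79) -> YES
  Leo (age=42, score=77) -> YES
  Wendy (age=46, score=77) -> YES
  Alice (age=61, score=84) -> YES
  Grace (age=42, score=76) -> YES
  Jack (age=48, score=59) -> no
  Karen (age=32, score=97) -> no


ANSWER: Quinn, Leo, Wendy, Alice, Grace


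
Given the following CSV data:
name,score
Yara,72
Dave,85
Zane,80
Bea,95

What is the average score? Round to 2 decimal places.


Scores: 72, 85, 80, 95
Sum = 332
Count = 4
Average = 332 / 4 = 83.00

ANSWER: 83.00


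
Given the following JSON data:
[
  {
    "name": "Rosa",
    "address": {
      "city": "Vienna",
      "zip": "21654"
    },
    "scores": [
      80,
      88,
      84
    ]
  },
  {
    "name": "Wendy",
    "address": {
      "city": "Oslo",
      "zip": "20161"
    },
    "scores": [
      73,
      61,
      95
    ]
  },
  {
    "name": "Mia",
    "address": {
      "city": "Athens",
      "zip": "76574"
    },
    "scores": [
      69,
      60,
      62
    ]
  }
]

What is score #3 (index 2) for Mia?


Path: records[2].scores[2]
Value: 62

ANSWER: 62


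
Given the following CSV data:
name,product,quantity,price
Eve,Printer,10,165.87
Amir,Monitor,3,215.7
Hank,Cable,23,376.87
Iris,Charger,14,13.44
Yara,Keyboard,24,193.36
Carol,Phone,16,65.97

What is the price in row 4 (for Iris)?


Row 4: Iris
Column 'price' = 13.44

ANSWER: 13.44


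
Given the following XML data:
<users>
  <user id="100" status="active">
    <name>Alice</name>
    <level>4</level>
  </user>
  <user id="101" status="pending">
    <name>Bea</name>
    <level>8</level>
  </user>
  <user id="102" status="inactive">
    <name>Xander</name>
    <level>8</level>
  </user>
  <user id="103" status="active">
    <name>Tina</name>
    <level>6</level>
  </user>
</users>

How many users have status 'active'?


Counting users with status='active':
  Alice (id=100) -> MATCH
  Tina (id=103) -> MATCH
Count: 2

ANSWER: 2


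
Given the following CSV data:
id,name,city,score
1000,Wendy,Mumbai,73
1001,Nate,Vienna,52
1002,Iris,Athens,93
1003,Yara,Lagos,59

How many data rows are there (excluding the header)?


Counting rows (excluding header):
Header: id,name,city,score
Data rows: 4

ANSWER: 4


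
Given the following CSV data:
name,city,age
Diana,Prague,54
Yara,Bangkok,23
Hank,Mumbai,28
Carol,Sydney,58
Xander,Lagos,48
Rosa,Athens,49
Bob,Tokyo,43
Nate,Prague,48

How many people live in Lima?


Scanning city column for 'Lima':
Total matches: 0

ANSWER: 0


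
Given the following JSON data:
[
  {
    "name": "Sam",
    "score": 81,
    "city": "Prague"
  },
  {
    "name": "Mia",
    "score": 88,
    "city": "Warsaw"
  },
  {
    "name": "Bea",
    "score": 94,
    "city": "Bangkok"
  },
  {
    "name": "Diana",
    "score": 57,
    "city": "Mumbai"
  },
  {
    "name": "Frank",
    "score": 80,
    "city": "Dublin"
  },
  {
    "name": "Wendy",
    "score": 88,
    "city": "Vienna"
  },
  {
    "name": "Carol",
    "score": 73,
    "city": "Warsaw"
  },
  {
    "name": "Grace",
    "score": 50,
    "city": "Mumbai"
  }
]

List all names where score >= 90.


Filtering records where score >= 90:
  Sam (score=81) -> no
  Mia (score=88) -> no
  Bea (score=94) -> YES
  Diana (score=57) -> no
  Frank (score=80) -> no
  Wendy (score=88) -> no
  Carol (score=73) -> no
  Grace (score=50) -> no


ANSWER: Bea


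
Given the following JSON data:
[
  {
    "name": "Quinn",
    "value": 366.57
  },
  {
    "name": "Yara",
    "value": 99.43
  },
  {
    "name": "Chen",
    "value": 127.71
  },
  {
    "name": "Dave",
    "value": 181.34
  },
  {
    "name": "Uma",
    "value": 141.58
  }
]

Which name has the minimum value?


Comparing values:
  Quinn: 366.57
  Yara: 99.43
  Chen: 127.71
  Dave: 181.34
  Uma: 141.58
Minimum: Yara (99.43)

ANSWER: Yara


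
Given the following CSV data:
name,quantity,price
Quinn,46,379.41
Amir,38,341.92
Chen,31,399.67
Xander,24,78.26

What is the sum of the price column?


Values in 'price' column:
  Row 1: 379.41
  Row 2: 341.92
  Row 3: 399.67
  Row 4: 78.26
Sum = 379.41 + 341.92 + 399.67 + 78.26 = 1199.26

ANSWER: 1199.26


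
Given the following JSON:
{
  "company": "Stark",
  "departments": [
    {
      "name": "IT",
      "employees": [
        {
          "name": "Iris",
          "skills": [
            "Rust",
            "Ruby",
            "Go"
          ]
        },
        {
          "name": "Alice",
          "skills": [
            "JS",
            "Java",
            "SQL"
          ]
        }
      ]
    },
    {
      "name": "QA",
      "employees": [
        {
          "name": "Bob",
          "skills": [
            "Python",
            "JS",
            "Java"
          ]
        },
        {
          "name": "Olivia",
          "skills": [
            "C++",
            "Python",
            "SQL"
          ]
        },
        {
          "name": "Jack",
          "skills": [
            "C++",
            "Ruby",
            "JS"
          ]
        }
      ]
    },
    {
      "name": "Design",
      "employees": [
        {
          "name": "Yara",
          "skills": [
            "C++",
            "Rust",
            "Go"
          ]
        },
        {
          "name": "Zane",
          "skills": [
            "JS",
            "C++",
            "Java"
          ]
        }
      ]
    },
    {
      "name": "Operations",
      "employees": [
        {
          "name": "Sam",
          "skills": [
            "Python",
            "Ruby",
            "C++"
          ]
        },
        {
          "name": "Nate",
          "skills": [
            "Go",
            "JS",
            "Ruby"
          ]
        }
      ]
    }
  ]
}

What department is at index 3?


Path: departments[3].name
Value: Operations

ANSWER: Operations


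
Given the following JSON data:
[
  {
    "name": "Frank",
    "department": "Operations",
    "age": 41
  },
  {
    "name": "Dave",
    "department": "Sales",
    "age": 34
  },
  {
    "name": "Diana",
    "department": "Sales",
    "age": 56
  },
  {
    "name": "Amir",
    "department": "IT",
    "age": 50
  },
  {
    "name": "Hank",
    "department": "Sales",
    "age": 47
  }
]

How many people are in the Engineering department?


Scanning records for department = Engineering
  No matches found
Count: 0

ANSWER: 0


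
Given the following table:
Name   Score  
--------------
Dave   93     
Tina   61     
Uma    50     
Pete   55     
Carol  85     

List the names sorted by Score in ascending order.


Sorting by Score (ascending):
  Uma: 50
  Pete: 55
  Tina: 61
  Carol: 85
  Dave: 93


ANSWER: Uma, Pete, Tina, Carol, Dave


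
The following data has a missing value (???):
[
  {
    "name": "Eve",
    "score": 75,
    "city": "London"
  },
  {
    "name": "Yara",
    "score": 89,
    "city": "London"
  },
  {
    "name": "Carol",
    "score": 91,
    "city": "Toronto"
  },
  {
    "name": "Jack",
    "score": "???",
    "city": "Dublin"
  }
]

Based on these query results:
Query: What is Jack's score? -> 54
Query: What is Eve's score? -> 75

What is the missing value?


The missing value is Jack's score
From query: Jack's score = 54

ANSWER: 54


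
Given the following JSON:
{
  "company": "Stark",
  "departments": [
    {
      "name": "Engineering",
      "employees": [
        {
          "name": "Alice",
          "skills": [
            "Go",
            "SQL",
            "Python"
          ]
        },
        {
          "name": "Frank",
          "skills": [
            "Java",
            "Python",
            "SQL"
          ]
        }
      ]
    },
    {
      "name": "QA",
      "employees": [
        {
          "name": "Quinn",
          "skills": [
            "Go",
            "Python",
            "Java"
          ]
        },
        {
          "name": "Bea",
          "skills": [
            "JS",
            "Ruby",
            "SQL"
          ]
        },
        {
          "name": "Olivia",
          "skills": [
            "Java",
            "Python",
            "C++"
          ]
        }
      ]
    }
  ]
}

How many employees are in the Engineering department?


Path: departments[0].employees
Count: 2

ANSWER: 2


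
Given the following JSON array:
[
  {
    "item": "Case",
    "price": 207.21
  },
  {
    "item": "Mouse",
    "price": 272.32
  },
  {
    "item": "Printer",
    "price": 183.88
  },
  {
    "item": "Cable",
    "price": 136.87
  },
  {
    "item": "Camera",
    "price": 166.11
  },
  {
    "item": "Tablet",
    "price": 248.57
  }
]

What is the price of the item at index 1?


Array index 1 -> Mouse
price = 272.32

ANSWER: 272.32


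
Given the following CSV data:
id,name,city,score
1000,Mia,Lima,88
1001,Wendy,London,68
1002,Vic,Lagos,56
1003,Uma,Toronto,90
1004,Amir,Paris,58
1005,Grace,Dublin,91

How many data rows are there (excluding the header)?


Counting rows (excluding header):
Header: id,name,city,score
Data rows: 6

ANSWER: 6


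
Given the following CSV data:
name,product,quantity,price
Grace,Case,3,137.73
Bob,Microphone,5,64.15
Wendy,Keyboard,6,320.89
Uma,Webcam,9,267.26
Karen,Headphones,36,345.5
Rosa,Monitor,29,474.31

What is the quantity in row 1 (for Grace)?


Row 1: Grace
Column 'quantity' = 3

ANSWER: 3


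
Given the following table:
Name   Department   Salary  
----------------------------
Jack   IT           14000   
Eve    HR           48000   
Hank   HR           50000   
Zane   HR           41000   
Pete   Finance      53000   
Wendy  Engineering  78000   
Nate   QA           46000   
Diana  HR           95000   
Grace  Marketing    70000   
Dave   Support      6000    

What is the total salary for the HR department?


HR department members:
  Eve: 48000
  Hank: 50000
  Zane: 41000
  Diana: 95000
Total = 48000 + 50000 + 41000 + 95000 = 234000

ANSWER: 234000


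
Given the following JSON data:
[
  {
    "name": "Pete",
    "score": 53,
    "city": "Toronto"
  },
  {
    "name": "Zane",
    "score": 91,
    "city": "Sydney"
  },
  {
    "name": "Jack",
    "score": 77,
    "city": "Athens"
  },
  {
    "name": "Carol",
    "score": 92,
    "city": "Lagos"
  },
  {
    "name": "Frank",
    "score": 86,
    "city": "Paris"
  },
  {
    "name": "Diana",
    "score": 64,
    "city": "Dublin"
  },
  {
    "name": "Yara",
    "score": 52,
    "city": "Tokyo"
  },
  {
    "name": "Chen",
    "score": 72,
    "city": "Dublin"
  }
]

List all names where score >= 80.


Filtering records where score >= 80:
  Pete (score=53) -> no
  Zane (score=91) -> YES
  Jack (score=77) -> no
  Carol (score=92) -> YES
  Frank (score=86) -> YES
  Diana (score=64) -> no
  Yara (score=52) -> no
  Chen (score=72) -> no


ANSWER: Zane, Carol, Frank


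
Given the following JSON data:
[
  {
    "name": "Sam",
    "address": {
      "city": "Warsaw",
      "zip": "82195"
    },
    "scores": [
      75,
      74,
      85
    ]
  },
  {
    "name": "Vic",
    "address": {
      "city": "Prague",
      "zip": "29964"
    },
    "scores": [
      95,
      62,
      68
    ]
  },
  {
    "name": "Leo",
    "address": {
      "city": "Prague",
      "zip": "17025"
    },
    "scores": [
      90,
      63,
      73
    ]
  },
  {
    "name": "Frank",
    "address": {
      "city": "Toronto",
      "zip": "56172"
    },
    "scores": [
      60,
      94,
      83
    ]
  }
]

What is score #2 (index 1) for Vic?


Path: records[1].scores[1]
Value: 62

ANSWER: 62


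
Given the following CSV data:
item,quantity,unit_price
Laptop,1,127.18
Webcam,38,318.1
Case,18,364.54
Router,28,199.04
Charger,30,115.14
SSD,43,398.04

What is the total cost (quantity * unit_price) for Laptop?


Row: Laptop
quantity = 1
unit_price = 127.18
total = 1 * 127.18 = 127.18

ANSWER: 127.18


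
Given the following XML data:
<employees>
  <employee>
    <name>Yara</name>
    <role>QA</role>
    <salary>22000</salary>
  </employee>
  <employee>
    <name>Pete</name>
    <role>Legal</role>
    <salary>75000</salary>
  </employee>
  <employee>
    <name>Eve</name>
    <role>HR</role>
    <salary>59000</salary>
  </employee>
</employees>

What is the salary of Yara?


Searching for <employee> with <name>Yara</name>
Found at position 1
<salary>22000</salary>

ANSWER: 22000


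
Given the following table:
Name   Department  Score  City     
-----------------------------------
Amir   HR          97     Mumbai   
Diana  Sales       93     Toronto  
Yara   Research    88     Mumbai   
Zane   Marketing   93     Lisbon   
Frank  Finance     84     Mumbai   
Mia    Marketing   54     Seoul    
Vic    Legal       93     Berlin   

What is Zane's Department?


Row 4: Zane
Department = Marketing

ANSWER: Marketing


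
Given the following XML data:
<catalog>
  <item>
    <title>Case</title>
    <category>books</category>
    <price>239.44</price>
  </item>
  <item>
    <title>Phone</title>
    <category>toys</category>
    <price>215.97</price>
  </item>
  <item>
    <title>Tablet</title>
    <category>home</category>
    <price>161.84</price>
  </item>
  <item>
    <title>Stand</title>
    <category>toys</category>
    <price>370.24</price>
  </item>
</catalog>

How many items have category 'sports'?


Scanning <item> elements for <category>sports</category>:
Count: 0

ANSWER: 0


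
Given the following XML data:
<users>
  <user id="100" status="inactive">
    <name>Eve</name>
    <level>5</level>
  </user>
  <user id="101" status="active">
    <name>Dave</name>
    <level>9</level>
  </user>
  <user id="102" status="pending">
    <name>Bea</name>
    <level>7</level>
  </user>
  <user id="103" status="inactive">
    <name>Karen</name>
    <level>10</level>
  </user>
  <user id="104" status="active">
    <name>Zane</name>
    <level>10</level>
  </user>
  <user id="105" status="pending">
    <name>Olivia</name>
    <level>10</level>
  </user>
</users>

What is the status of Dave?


Finding user with name = Dave
user id="101" status="active"

ANSWER: active


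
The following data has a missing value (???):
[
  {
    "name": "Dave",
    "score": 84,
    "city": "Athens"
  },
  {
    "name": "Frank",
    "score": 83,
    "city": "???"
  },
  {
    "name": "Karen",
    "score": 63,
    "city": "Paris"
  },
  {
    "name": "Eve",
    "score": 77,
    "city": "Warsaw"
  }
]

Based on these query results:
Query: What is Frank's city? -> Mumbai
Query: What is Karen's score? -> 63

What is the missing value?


The missing value is Frank's city
From query: Frank's city = Mumbai

ANSWER: Mumbai


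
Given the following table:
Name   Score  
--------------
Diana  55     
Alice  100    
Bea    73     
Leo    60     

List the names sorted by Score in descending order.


Sorting by Score (descending):
  Alice: 100
  Bea: 73
  Leo: 60
  Diana: 55


ANSWER: Alice, Bea, Leo, Diana


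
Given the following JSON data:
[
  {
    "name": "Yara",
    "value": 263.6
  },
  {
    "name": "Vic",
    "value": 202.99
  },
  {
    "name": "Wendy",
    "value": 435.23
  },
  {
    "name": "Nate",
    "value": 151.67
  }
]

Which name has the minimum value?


Comparing values:
  Yara: 263.6
  Vic: 202.99
  Wendy: 435.23
  Nate: 151.67
Minimum: Nate (151.67)

ANSWER: Nate


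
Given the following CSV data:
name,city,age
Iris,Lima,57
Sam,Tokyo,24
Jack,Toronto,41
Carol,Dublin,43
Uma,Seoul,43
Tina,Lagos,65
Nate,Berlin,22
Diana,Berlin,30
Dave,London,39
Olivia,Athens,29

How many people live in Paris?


Scanning city column for 'Paris':
Total matches: 0

ANSWER: 0


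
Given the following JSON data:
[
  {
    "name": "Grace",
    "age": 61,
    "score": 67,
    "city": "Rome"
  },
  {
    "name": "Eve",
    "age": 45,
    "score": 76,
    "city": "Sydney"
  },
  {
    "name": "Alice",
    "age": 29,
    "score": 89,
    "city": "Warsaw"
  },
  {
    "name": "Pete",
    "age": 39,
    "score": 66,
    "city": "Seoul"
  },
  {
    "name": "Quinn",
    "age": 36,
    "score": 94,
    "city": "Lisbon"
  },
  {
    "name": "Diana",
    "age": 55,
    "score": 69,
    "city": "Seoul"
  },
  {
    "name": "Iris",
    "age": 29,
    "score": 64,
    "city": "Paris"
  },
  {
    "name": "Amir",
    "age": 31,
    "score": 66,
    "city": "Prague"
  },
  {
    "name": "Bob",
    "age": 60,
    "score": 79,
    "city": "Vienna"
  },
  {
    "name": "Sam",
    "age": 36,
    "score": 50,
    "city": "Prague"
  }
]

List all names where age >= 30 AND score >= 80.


Checking both conditions:
  Grace (age=61, score=67) -> no
  Eve (age=45, score=76) -> no
  Alice (age=29, score=89) -> no
  Pete (age=39, score=66) -> no
  Quinn (age=36, score=94) -> YES
  Diana (age=55, score=69) -> no
  Iris (age=29, score=64) -> no
  Amir (age=31, score=66) -> no
  Bob (age=60, score=79) -> no
  Sam (age=36, score=50) -> no


ANSWER: Quinn


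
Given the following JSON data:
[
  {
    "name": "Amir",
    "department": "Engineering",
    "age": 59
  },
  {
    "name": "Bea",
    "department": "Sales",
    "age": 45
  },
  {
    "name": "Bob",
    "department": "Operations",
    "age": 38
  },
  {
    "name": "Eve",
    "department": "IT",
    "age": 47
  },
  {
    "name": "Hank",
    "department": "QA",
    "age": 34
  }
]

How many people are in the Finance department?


Scanning records for department = Finance
  No matches found
Count: 0

ANSWER: 0


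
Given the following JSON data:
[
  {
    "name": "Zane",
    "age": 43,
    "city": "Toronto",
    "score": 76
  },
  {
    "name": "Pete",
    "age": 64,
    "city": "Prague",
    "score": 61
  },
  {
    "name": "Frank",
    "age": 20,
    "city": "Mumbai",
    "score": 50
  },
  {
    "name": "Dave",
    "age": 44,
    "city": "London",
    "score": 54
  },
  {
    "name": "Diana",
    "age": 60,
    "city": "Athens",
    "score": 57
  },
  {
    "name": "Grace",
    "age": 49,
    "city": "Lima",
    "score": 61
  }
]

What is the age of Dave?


Looking up record where name = Dave
Record index: 3
Field 'age' = 44

ANSWER: 44


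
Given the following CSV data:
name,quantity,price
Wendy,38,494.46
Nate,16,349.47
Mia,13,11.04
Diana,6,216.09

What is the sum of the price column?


Values in 'price' column:
  Row 1: 494.46
  Row 2: 349.47
  Row 3: 11.04
  Row 4: 216.09
Sum = 494.46 + 349.47 + 11.04 + 216.09 = 1071.06

ANSWER: 1071.06


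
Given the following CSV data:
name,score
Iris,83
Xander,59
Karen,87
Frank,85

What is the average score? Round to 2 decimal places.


Scores: 83, 59, 87, 85
Sum = 314
Count = 4
Average = 314 / 4 = 78.50

ANSWER: 78.50


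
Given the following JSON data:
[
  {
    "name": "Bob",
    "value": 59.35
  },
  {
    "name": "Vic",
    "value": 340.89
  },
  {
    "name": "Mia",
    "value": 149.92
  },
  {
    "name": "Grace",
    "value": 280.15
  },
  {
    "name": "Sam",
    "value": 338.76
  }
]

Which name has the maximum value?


Comparing values:
  Bob: 59.35
  Vic: 340.89
  Mia: 149.92
  Grace: 280.15
  Sam: 338.76
Maximum: Vic (340.89)

ANSWER: Vic


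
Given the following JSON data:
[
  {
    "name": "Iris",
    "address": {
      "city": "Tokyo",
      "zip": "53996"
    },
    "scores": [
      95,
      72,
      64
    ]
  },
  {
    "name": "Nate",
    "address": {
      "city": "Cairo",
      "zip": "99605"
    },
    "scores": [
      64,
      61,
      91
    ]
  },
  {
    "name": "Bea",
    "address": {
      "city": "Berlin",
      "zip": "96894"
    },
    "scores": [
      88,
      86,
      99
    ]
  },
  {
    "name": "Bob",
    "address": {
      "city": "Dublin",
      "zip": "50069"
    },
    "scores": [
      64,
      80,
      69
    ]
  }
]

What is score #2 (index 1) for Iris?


Path: records[0].scores[1]
Value: 72

ANSWER: 72


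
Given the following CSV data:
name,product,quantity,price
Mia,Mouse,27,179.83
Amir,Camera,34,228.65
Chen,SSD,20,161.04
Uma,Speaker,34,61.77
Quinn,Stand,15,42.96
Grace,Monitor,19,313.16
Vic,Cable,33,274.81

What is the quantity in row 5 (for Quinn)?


Row 5: Quinn
Column 'quantity' = 15

ANSWER: 15


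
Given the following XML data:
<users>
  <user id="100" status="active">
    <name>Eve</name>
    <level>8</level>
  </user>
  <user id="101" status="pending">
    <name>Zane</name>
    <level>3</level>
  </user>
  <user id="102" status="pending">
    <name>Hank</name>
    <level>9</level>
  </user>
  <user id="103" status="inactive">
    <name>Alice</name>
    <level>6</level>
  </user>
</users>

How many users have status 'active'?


Counting users with status='active':
  Eve (id=100) -> MATCH
Count: 1

ANSWER: 1


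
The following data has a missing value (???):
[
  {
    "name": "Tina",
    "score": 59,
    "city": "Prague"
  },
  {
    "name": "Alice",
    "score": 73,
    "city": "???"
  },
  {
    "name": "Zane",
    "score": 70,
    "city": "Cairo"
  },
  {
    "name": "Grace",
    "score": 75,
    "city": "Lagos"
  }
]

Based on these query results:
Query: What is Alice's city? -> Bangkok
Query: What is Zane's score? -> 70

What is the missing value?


The missing value is Alice's city
From query: Alice's city = Bangkok

ANSWER: Bangkok


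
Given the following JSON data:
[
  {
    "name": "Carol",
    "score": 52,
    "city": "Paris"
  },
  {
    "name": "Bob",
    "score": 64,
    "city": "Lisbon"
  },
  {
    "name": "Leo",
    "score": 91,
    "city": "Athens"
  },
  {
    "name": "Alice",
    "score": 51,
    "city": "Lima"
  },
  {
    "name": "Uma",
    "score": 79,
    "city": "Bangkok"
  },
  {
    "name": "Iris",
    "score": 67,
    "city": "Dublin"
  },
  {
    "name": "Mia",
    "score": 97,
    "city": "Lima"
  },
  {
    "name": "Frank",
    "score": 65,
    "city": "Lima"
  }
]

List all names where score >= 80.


Filtering records where score >= 80:
  Carol (score=52) -> no
  Bob (score=64) -> no
  Leo (score=91) -> YES
  Alice (score=51) -> no
  Uma (score=79) -> no
  Iris (score=67) -> no
  Mia (score=97) -> YES
  Frank (score=65) -> no


ANSWER: Leo, Mia


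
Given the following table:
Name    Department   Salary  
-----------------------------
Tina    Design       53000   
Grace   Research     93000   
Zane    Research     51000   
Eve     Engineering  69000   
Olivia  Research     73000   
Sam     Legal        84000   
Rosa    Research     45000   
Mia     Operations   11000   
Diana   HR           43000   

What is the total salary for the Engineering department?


Engineering department members:
  Eve: 69000
Total = 69000 = 69000

ANSWER: 69000


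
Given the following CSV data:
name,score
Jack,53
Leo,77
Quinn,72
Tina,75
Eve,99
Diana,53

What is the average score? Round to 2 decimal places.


Scores: 53, 77, 72, 75, 99, 53
Sum = 429
Count = 6
Average = 429 / 6 = 71.50

ANSWER: 71.50


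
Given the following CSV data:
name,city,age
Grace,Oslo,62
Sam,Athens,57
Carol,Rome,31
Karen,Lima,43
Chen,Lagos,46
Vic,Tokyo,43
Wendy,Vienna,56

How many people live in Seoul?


Scanning city column for 'Seoul':
Total matches: 0

ANSWER: 0


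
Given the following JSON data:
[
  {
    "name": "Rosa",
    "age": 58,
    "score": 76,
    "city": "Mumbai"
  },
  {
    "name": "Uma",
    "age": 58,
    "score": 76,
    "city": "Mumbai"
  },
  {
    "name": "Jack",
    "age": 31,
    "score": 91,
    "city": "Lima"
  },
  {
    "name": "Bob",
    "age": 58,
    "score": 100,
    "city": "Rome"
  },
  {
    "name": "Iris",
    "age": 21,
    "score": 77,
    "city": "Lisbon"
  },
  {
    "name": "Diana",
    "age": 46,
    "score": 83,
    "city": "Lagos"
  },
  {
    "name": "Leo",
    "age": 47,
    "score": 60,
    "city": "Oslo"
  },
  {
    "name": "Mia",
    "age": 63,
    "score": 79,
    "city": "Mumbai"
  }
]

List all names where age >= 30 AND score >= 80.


Checking both conditions:
  Rosa (age=58, score=76) -> no
  Uma (age=58, score=76) -> no
  Jack (age=31, score=91) -> YES
  Bob (age=58, score=100) -> YES
  Iris (age=21, score=77) -> no
  Diana (age=46, score=83) -> YES
  Leo (age=47, score=60) -> no
  Mia (age=63, score=79) -> no


ANSWER: Jack, Bob, Diana


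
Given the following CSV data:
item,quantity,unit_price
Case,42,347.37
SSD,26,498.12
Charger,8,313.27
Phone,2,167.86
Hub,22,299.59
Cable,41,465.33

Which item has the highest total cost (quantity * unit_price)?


Computing row totals:
  Case: 14589.54
  SSD: 12951.12
  Charger: 2506.16
  Phone: 335.72
  Hub: 6590.98
  Cable: 19078.53
Maximum: Cable (19078.53)

ANSWER: Cable


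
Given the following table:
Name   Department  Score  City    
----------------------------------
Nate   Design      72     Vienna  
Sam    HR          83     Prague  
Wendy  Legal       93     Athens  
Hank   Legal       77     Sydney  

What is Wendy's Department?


Row 3: Wendy
Department = Legal

ANSWER: Legal


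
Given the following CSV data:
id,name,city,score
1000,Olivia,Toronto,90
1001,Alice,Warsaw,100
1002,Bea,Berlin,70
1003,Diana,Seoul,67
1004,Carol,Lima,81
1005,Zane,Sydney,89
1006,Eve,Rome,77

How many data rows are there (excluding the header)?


Counting rows (excluding header):
Header: id,name,city,score
Data rows: 7

ANSWER: 7


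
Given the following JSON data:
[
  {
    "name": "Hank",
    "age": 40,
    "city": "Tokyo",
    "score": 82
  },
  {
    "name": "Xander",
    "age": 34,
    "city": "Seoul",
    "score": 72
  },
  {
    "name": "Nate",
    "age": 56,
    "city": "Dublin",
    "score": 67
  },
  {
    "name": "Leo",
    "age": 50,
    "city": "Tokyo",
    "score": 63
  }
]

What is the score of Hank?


Looking up record where name = Hank
Record index: 0
Field 'score' = 82

ANSWER: 82


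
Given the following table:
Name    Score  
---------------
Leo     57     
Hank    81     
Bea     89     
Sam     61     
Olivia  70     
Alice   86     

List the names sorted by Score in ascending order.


Sorting by Score (ascending):
  Leo: 57
  Sam: 61
  Olivia: 70
  Hank: 81
  Alice: 86
  Bea: 89


ANSWER: Leo, Sam, Olivia, Hank, Alice, Bea


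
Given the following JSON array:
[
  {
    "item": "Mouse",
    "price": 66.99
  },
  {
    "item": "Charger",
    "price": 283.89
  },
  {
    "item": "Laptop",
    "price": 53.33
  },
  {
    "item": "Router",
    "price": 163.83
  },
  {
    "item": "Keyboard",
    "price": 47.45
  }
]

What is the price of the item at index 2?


Array index 2 -> Laptop
price = 53.33

ANSWER: 53.33


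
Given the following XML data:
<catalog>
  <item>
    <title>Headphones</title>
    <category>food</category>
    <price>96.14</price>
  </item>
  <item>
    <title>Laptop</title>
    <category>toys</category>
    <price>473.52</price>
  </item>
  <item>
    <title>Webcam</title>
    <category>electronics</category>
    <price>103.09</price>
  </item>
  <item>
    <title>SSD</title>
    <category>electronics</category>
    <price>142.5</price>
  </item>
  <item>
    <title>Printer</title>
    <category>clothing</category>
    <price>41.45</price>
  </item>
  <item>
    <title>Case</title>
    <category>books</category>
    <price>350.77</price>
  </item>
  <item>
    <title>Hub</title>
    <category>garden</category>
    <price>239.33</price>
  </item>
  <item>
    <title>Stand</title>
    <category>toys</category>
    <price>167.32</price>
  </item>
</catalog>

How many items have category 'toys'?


Scanning <item> elements for <category>toys</category>:
  Item 2: Laptop -> MATCH
  Item 8: Stand -> MATCH
Count: 2

ANSWER: 2


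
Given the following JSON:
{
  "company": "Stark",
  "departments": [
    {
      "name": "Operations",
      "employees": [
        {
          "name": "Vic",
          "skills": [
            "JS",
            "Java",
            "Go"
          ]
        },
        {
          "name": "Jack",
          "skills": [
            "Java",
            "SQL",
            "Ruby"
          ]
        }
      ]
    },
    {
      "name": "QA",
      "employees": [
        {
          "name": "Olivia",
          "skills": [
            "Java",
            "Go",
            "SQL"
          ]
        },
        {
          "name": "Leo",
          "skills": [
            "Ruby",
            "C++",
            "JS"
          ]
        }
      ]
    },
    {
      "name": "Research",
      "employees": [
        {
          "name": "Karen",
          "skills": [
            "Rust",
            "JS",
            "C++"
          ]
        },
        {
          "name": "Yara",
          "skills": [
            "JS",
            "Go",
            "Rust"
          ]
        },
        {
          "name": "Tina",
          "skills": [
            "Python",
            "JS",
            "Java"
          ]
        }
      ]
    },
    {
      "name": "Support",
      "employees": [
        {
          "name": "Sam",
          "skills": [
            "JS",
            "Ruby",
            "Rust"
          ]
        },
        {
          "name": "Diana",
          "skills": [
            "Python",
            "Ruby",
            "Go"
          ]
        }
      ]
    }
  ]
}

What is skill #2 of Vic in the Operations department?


Path: departments[0].employees[0].skills[1]
Value: Java

ANSWER: Java


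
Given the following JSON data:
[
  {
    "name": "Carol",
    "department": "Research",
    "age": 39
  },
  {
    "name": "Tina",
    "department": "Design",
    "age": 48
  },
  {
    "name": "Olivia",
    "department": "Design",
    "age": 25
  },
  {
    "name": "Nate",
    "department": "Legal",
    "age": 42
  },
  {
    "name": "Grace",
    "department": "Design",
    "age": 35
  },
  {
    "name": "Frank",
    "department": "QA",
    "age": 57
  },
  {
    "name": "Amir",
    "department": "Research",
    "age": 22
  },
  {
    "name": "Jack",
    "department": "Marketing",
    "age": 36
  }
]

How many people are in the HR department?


Scanning records for department = HR
  No matches found
Count: 0

ANSWER: 0


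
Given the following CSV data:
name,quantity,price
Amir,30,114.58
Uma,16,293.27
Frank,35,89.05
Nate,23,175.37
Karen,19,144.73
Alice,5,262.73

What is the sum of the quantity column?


Values in 'quantity' column:
  Row 1: 30
  Row 2: 16
  Row 3: 35
  Row 4: 23
  Row 5: 19
  Row 6: 5
Sum = 30 + 16 + 35 + 23 + 19 + 5 = 128

ANSWER: 128


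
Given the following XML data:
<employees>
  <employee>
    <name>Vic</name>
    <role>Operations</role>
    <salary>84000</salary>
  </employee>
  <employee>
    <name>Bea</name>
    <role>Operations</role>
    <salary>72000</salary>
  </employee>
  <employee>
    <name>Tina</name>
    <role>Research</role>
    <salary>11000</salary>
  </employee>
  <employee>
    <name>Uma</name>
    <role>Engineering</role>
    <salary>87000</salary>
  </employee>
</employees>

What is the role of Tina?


Searching for <employee> with <name>Tina</name>
Found at position 3
<role>Research</role>

ANSWER: Research


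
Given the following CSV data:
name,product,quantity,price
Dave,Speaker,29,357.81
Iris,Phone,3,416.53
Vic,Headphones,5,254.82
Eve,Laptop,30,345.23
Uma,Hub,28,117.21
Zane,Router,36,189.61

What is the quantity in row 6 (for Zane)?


Row 6: Zane
Column 'quantity' = 36

ANSWER: 36


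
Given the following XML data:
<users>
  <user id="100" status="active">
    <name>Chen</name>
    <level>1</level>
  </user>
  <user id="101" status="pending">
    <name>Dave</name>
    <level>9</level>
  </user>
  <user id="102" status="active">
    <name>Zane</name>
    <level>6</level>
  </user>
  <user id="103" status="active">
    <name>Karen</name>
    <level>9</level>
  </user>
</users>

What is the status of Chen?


Finding user with name = Chen
user id="100" status="active"

ANSWER: active


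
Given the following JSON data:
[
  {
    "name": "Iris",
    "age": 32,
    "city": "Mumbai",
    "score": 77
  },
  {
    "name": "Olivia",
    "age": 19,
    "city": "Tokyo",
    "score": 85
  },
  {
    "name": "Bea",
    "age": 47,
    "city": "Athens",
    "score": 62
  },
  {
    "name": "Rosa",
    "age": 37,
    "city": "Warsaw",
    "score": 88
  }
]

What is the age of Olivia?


Looking up record where name = Olivia
Record index: 1
Field 'age' = 19

ANSWER: 19


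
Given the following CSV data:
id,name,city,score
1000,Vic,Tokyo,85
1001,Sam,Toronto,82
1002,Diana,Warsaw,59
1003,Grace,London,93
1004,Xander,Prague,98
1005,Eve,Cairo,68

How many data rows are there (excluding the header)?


Counting rows (excluding header):
Header: id,name,city,score
Data rows: 6

ANSWER: 6


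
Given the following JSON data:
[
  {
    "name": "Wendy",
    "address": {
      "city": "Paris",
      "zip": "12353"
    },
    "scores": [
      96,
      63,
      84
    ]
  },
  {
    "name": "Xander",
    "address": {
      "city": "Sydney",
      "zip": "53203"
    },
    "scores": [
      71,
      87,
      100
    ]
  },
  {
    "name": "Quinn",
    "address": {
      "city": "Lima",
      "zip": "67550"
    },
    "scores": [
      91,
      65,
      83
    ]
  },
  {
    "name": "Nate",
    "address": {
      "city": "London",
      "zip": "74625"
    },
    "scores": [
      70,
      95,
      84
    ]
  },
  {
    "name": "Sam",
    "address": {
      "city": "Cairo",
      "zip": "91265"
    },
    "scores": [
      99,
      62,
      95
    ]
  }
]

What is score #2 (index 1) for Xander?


Path: records[1].scores[1]
Value: 87

ANSWER: 87


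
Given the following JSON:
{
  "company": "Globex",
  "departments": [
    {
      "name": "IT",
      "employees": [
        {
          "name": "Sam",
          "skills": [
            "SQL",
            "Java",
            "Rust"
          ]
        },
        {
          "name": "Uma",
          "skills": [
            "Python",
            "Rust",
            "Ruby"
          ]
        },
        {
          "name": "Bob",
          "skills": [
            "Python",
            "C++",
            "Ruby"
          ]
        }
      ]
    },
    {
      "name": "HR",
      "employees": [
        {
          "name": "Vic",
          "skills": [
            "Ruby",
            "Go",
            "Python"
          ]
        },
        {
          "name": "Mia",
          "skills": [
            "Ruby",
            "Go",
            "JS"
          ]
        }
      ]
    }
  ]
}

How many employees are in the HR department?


Path: departments[1].employees
Count: 2

ANSWER: 2


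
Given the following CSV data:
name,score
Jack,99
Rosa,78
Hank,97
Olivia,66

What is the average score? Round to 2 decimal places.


Scores: 99, 78, 97, 66
Sum = 340
Count = 4
Average = 340 / 4 = 85.00

ANSWER: 85.00


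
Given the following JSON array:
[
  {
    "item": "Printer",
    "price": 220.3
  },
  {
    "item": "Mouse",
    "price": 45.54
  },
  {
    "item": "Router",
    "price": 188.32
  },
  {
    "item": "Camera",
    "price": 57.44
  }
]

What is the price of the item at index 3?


Array index 3 -> Camera
price = 57.44

ANSWER: 57.44


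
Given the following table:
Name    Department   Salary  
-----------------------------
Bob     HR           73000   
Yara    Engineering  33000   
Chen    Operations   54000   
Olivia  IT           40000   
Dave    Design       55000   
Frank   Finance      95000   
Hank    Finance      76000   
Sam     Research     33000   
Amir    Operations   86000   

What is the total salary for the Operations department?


Operations department members:
  Chen: 54000
  Amir: 86000
Total = 54000 + 86000 = 140000

ANSWER: 140000


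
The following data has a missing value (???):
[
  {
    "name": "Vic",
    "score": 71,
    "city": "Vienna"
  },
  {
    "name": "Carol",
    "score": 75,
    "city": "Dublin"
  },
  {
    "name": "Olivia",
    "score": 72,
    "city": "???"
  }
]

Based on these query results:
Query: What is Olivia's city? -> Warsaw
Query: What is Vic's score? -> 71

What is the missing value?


The missing value is Olivia's city
From query: Olivia's city = Warsaw

ANSWER: Warsaw


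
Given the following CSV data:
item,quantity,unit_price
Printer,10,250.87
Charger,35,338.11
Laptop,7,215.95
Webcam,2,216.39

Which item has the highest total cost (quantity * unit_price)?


Computing row totals:
  Printer: 2508.7
  Charger: 11833.85
  Laptop: 1511.65
  Webcam: 432.78
Maximum: Charger (11833.85)

ANSWER: Charger


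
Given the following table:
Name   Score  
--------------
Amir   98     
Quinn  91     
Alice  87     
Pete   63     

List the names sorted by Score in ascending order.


Sorting by Score (ascending):
  Pete: 63
  Alice: 87
  Quinn: 91
  Amir: 98


ANSWER: Pete, Alice, Quinn, Amir


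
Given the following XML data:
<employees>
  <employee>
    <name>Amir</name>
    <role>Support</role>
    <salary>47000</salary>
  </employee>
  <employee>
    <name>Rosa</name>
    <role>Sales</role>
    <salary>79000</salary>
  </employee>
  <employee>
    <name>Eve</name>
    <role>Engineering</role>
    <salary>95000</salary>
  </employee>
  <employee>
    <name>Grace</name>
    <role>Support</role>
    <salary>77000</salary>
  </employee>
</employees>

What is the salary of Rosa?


Searching for <employee> with <name>Rosa</name>
Found at position 2
<salary>79000</salary>

ANSWER: 79000


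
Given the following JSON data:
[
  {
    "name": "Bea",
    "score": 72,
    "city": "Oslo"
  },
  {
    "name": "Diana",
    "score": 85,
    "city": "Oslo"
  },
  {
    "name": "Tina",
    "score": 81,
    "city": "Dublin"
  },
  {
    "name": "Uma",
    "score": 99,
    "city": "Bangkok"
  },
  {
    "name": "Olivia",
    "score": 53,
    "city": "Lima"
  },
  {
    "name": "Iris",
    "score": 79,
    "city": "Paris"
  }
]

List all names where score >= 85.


Filtering records where score >= 85:
  Bea (score=72) -> no
  Diana (score=85) -> YES
  Tina (score=81) -> no
  Uma (score=99) -> YES
  Olivia (score=53) -> no
  Iris (score=79) -> no


ANSWER: Diana, Uma


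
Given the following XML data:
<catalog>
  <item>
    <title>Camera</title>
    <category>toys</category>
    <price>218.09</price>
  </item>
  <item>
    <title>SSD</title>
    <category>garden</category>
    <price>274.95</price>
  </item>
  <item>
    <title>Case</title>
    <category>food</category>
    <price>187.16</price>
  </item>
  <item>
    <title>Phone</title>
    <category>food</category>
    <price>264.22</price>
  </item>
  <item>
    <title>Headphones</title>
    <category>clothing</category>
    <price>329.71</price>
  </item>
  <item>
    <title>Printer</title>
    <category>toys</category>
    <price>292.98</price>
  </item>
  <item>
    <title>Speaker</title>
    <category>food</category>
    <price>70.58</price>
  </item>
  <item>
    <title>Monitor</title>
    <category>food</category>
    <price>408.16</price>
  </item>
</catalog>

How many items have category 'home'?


Scanning <item> elements for <category>home</category>:
Count: 0

ANSWER: 0


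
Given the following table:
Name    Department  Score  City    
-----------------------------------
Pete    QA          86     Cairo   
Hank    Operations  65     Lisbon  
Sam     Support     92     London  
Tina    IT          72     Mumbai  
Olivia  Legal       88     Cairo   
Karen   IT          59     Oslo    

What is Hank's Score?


Row 2: Hank
Score = 65

ANSWER: 65


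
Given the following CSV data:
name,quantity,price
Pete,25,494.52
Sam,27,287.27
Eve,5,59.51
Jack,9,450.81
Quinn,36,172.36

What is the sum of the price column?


Values in 'price' column:
  Row 1: 494.52
  Row 2: 287.27
  Row 3: 59.51
  Row 4: 450.81
  Row 5: 172.36
Sum = 494.52 + 287.27 + 59.51 + 450.81 + 172.36 = 1464.47

ANSWER: 1464.47
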